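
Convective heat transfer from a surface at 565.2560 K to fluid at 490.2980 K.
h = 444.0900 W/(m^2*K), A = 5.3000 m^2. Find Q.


dT = 74.9580 K
Q = 444.0900 * 5.3000 * 74.9580 = 176426.9206 W

176426.9206 W


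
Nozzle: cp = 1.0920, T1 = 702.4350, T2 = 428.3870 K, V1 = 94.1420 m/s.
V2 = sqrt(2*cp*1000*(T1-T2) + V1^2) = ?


dT = 274.0480 K
2*cp*1000*dT = 598520.8320
V1^2 = 8862.7162
V2 = sqrt(607383.5482) = 779.3482 m/s

779.3482 m/s


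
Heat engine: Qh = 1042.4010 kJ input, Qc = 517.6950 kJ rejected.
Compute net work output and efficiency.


W = 1042.4010 - 517.6950 = 524.7060 kJ
eta = 524.7060 / 1042.4010 = 0.5034 = 50.3363%

W = 524.7060 kJ, eta = 50.3363%


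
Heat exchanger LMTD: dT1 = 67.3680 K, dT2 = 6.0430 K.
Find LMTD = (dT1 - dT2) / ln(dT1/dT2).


dT1/dT2 = 11.1481
ln(dT1/dT2) = 2.4113
LMTD = 61.3250 / 2.4113 = 25.4327 K

25.4327 K


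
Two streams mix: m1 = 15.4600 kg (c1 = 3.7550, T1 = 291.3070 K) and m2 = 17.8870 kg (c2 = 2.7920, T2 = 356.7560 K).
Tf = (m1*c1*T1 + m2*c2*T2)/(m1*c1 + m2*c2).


num = 34727.6158
den = 107.9928
Tf = 321.5734 K

321.5734 K


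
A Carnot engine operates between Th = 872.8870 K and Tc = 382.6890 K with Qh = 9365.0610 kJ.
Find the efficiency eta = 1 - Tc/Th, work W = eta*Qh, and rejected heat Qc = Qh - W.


eta = 1 - 382.6890/872.8870 = 0.5616
W = 0.5616 * 9365.0610 = 5259.2537 kJ
Qc = 9365.0610 - 5259.2537 = 4105.8073 kJ

eta = 56.1582%, W = 5259.2537 kJ, Qc = 4105.8073 kJ


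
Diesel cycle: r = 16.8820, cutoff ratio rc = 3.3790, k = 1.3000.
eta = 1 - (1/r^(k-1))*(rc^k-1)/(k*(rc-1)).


r^(k-1) = 2.3347
rc^k = 4.8688
eta = 0.4642 = 46.4185%

46.4185%


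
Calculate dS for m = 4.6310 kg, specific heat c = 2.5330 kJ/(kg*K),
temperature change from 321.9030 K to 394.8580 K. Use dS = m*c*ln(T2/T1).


T2/T1 = 1.2266
ln(T2/T1) = 0.2043
dS = 4.6310 * 2.5330 * 0.2043 = 2.3962 kJ/K

2.3962 kJ/K


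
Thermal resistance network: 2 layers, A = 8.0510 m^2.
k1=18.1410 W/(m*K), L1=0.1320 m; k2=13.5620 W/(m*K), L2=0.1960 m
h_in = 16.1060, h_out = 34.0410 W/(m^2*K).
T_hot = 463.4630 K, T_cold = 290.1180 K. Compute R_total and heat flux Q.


R_conv_in = 1/(16.1060*8.0510) = 0.0077
R_1 = 0.1320/(18.1410*8.0510) = 0.0009
R_2 = 0.1960/(13.5620*8.0510) = 0.0018
R_conv_out = 1/(34.0410*8.0510) = 0.0036
R_total = 0.0141 K/W
Q = 173.3450 / 0.0141 = 12329.3369 W

R_total = 0.0141 K/W, Q = 12329.3369 W


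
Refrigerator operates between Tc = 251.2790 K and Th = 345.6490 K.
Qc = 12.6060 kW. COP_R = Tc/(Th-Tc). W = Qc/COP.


COP = 251.2790 / 94.3700 = 2.6627
W = 12.6060 / 2.6627 = 4.7343 kW

COP = 2.6627, W = 4.7343 kW


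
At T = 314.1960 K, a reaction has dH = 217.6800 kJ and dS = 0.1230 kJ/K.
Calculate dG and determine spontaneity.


T*dS = 314.1960 * 0.1230 = 38.6461 kJ
dG = 217.6800 - 38.6461 = 179.0339 kJ (non-spontaneous)

dG = 179.0339 kJ, non-spontaneous


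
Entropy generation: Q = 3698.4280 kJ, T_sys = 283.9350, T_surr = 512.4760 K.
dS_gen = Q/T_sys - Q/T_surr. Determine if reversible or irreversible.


dS_sys = 3698.4280/283.9350 = 13.0256 kJ/K
dS_surr = -3698.4280/512.4760 = -7.2168 kJ/K
dS_gen = 13.0256 - 7.2168 = 5.8088 kJ/K (irreversible)

dS_gen = 5.8088 kJ/K, irreversible


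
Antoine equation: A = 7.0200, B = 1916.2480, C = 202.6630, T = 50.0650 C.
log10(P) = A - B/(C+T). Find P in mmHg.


C+T = 252.7280
B/(C+T) = 7.5823
log10(P) = 7.0200 - 7.5823 = -0.5623
P = 10^-0.5623 = 0.2740 mmHg

0.2740 mmHg


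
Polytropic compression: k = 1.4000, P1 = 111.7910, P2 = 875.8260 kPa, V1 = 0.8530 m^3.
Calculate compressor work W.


(k-1)/k = 0.2857
(P2/P1)^exp = 1.8007
W = 3.5000 * 111.7910 * 0.8530 * (1.8007 - 1) = 267.2219 kJ

267.2219 kJ


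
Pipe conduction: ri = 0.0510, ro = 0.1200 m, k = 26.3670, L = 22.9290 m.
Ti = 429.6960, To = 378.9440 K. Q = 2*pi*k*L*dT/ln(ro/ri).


dT = 50.7520 K
ln(ro/ri) = 0.8557
Q = 2*pi*26.3670*22.9290*50.7520 / 0.8557 = 225306.9205 W

225306.9205 W


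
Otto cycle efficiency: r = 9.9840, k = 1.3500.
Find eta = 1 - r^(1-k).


r^(k-1) = 2.2375
eta = 1 - 1/2.2375 = 0.5531 = 55.3066%

55.3066%


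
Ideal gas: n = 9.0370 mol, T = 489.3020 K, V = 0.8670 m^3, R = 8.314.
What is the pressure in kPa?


P = nRT/V = 9.0370 * 8.314 * 489.3020 / 0.8670
= 36763.0296 / 0.8670 = 42402.5716 Pa = 42.4026 kPa

42.4026 kPa


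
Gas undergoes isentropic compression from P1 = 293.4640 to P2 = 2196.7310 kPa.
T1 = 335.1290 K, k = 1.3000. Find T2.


(k-1)/k = 0.2308
(P2/P1)^exp = 1.5913
T2 = 335.1290 * 1.5913 = 533.2803 K

533.2803 K


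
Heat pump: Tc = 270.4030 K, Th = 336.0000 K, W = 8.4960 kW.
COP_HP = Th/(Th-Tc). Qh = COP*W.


COP = 336.0000 / 65.5970 = 5.1222
Qh = 5.1222 * 8.4960 = 43.5181 kW

COP = 5.1222, Qh = 43.5181 kW


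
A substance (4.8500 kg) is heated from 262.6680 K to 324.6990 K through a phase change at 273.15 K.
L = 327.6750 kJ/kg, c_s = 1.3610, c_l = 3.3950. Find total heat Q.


Q1 (sensible, solid) = 4.8500 * 1.3610 * 10.4820 = 69.1901 kJ
Q2 (latent) = 4.8500 * 327.6750 = 1589.2237 kJ
Q3 (sensible, liquid) = 4.8500 * 3.3950 * 51.5490 = 848.7929 kJ
Q_total = 2507.2068 kJ

2507.2068 kJ


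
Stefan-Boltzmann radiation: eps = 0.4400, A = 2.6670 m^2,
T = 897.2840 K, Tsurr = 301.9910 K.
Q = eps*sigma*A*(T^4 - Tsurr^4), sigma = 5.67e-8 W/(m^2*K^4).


T^4 = 6.4822e+11
Tsurr^4 = 8.3172e+09
Q = 0.4400 * 5.67e-8 * 2.6670 * 6.3990e+11 = 42576.5051 W

42576.5051 W


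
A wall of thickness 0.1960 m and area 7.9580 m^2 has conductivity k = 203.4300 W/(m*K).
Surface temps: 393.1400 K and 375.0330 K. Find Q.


dT = 18.1070 K
Q = 203.4300 * 7.9580 * 18.1070 / 0.1960 = 149557.9020 W

149557.9020 W


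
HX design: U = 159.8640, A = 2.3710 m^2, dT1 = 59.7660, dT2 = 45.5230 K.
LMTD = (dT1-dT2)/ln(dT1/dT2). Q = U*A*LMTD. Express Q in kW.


LMTD = 52.3218 K
Q = 159.8640 * 2.3710 * 52.3218 = 19831.9254 W = 19.8319 kW

19.8319 kW


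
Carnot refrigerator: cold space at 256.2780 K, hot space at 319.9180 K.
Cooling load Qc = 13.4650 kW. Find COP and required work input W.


COP = 256.2780 / 63.6400 = 4.0270
W = 13.4650 / 4.0270 = 3.3437 kW

COP = 4.0270, W = 3.3437 kW


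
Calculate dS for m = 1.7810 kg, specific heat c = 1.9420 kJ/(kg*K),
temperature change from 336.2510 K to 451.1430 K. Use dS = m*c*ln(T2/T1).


T2/T1 = 1.3417
ln(T2/T1) = 0.2939
dS = 1.7810 * 1.9420 * 0.2939 = 1.0166 kJ/K

1.0166 kJ/K


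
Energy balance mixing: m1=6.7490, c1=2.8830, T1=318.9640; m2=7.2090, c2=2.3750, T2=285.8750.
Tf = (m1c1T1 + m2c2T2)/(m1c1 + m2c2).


num = 11100.7727
den = 36.5787
Tf = 303.4761 K

303.4761 K


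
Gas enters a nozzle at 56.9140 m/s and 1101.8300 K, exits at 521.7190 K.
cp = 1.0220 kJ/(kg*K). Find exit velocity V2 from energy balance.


dT = 580.1110 K
2*cp*1000*dT = 1185746.8840
V1^2 = 3239.2034
V2 = sqrt(1188986.0874) = 1090.4064 m/s

1090.4064 m/s


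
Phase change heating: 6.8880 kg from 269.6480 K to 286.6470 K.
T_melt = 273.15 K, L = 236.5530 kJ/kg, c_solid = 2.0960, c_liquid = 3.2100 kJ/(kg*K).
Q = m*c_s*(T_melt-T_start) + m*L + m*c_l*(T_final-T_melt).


Q1 (sensible, solid) = 6.8880 * 2.0960 * 3.5020 = 50.5592 kJ
Q2 (latent) = 6.8880 * 236.5530 = 1629.3771 kJ
Q3 (sensible, liquid) = 6.8880 * 3.2100 * 13.4970 = 298.4251 kJ
Q_total = 1978.3615 kJ

1978.3615 kJ


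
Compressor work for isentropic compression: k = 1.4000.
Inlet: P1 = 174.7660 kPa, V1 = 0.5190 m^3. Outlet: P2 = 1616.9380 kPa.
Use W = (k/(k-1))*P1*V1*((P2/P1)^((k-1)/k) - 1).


(k-1)/k = 0.2857
(P2/P1)^exp = 1.8883
W = 3.5000 * 174.7660 * 0.5190 * (1.8883 - 1) = 281.9971 kJ

281.9971 kJ


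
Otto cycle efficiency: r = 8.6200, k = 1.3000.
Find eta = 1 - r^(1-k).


r^(k-1) = 1.9083
eta = 1 - 1/1.9083 = 0.4760 = 47.5980%

47.5980%


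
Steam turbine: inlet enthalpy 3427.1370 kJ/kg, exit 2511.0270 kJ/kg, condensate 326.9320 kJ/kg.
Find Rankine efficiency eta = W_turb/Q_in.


W = 916.1100 kJ/kg
Q_in = 3100.2050 kJ/kg
eta = 0.2955 = 29.5500%

eta = 29.5500%


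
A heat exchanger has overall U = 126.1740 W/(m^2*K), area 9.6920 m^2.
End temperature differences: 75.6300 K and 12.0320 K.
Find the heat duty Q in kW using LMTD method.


LMTD = 34.5964 K
Q = 126.1740 * 9.6920 * 34.5964 = 42307.2018 W = 42.3072 kW

42.3072 kW


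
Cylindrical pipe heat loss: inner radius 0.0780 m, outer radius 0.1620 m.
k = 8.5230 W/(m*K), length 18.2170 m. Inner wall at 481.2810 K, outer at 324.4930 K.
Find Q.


dT = 156.7880 K
ln(ro/ri) = 0.7309
Q = 2*pi*8.5230*18.2170*156.7880 / 0.7309 = 209272.1788 W

209272.1788 W


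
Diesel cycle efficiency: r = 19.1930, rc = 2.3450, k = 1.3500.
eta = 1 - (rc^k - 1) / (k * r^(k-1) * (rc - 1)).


r^(k-1) = 2.8125
rc^k = 3.1600
eta = 0.5770 = 57.7033%

57.7033%


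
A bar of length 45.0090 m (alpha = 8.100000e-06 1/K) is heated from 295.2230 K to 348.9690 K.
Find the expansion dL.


dT = 53.7460 K
dL = 8.100000e-06 * 45.0090 * 53.7460 = 0.019594 m
L_final = 45.028594 m

dL = 0.019594 m


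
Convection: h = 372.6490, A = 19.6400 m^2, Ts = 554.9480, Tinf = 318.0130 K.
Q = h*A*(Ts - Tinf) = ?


dT = 236.9350 K
Q = 372.6490 * 19.6400 * 236.9350 = 1734086.1236 W

1734086.1236 W


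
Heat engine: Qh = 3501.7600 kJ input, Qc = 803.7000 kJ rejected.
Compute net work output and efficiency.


W = 3501.7600 - 803.7000 = 2698.0600 kJ
eta = 2698.0600 / 3501.7600 = 0.7705 = 77.0487%

W = 2698.0600 kJ, eta = 77.0487%


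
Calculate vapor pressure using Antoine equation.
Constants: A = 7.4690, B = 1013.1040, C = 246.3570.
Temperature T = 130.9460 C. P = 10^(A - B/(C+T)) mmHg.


C+T = 377.3030
B/(C+T) = 2.6851
log10(P) = 7.4690 - 2.6851 = 4.7839
P = 10^4.7839 = 60796.6365 mmHg

60796.6365 mmHg


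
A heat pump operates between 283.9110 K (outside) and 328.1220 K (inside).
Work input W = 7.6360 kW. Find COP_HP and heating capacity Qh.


COP = 328.1220 / 44.2110 = 7.4217
Qh = 7.4217 * 7.6360 = 56.6723 kW

COP = 7.4217, Qh = 56.6723 kW


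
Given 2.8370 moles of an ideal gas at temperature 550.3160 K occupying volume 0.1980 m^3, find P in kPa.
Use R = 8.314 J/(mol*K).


P = nRT/V = 2.8370 * 8.314 * 550.3160 / 0.1980
= 12980.2033 / 0.1980 = 65556.5825 Pa = 65.5566 kPa

65.5566 kPa


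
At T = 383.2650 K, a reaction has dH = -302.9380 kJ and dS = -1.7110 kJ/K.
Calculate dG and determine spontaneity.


T*dS = 383.2650 * -1.7110 = -655.7664 kJ
dG = -302.9380 + 655.7664 = 352.8284 kJ (non-spontaneous)

dG = 352.8284 kJ, non-spontaneous


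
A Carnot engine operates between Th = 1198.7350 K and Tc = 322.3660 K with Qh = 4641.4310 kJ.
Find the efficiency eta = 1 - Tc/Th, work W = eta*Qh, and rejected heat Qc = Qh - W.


eta = 1 - 322.3660/1198.7350 = 0.7311
W = 0.7311 * 4641.4310 = 3393.2489 kJ
Qc = 4641.4310 - 3393.2489 = 1248.1821 kJ

eta = 73.1078%, W = 3393.2489 kJ, Qc = 1248.1821 kJ


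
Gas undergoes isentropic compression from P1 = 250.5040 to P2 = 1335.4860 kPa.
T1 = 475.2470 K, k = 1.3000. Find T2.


(k-1)/k = 0.2308
(P2/P1)^exp = 1.4714
T2 = 475.2470 * 1.4714 = 699.2752 K

699.2752 K


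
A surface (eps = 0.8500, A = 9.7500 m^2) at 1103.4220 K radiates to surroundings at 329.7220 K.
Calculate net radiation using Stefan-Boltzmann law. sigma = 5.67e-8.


T^4 = 1.4824e+12
Tsurr^4 = 1.1819e+10
Q = 0.8500 * 5.67e-8 * 9.7500 * 1.4706e+12 = 691029.5517 W

691029.5517 W


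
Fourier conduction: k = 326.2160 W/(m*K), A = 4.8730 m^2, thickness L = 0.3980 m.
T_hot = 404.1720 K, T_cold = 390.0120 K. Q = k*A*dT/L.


dT = 14.1600 K
Q = 326.2160 * 4.8730 * 14.1600 / 0.3980 = 56556.4122 W

56556.4122 W


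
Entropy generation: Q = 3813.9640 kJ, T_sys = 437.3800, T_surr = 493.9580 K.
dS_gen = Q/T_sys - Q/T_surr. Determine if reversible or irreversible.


dS_sys = 3813.9640/437.3800 = 8.7200 kJ/K
dS_surr = -3813.9640/493.9580 = -7.7212 kJ/K
dS_gen = 8.7200 - 7.7212 = 0.9988 kJ/K (irreversible)

dS_gen = 0.9988 kJ/K, irreversible


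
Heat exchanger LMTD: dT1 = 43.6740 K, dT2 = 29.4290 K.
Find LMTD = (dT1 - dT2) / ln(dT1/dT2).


dT1/dT2 = 1.4840
ln(dT1/dT2) = 0.3948
LMTD = 14.2450 / 0.3948 = 36.0841 K

36.0841 K


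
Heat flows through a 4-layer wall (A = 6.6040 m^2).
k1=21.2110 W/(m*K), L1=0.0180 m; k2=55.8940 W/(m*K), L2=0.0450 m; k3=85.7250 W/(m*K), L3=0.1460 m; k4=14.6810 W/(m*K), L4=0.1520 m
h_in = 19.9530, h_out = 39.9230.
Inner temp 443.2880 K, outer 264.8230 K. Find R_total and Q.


R_conv_in = 1/(19.9530*6.6040) = 0.0076
R_1 = 0.0180/(21.2110*6.6040) = 0.0001
R_2 = 0.0450/(55.8940*6.6040) = 0.0001
R_3 = 0.1460/(85.7250*6.6040) = 0.0003
R_4 = 0.1520/(14.6810*6.6040) = 0.0016
R_conv_out = 1/(39.9230*6.6040) = 0.0038
R_total = 0.0135 K/W
Q = 178.4650 / 0.0135 = 13260.9286 W

R_total = 0.0135 K/W, Q = 13260.9286 W


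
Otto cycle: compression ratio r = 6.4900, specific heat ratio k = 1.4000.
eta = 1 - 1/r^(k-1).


r^(k-1) = 2.1130
eta = 1 - 1/2.1130 = 0.5267 = 52.6737%

52.6737%


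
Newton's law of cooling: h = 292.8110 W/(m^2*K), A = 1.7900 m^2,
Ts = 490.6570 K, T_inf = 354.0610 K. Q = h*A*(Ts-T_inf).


dT = 136.5960 K
Q = 292.8110 * 1.7900 * 136.5960 = 71594.2923 W

71594.2923 W


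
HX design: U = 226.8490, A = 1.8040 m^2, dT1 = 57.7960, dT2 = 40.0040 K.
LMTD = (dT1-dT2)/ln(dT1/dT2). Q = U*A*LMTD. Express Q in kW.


LMTD = 48.3557 K
Q = 226.8490 * 1.8040 * 48.3557 = 19788.8714 W = 19.7889 kW

19.7889 kW


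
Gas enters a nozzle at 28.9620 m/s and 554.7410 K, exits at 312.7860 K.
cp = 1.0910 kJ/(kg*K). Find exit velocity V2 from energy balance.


dT = 241.9550 K
2*cp*1000*dT = 527945.8100
V1^2 = 838.7974
V2 = sqrt(528784.6074) = 727.1758 m/s

727.1758 m/s


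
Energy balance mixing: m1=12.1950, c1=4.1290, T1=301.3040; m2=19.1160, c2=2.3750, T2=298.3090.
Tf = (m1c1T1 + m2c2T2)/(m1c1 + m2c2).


num = 28714.9848
den = 95.7537
Tf = 299.8840 K

299.8840 K


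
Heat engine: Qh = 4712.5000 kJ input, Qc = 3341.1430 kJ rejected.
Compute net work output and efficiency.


W = 4712.5000 - 3341.1430 = 1371.3570 kJ
eta = 1371.3570 / 4712.5000 = 0.2910 = 29.1004%

W = 1371.3570 kJ, eta = 29.1004%


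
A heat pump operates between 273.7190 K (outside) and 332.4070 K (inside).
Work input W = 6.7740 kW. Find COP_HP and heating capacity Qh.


COP = 332.4070 / 58.6880 = 5.6640
Qh = 5.6640 * 6.7740 = 38.3677 kW

COP = 5.6640, Qh = 38.3677 kW


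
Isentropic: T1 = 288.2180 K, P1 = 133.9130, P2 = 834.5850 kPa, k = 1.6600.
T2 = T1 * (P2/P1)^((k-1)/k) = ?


(k-1)/k = 0.3976
(P2/P1)^exp = 2.0699
T2 = 288.2180 * 2.0699 = 596.5755 K

596.5755 K


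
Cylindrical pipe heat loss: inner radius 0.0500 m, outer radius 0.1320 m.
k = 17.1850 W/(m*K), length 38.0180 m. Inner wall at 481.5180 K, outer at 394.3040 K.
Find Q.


dT = 87.2140 K
ln(ro/ri) = 0.9708
Q = 2*pi*17.1850*38.0180*87.2140 / 0.9708 = 368794.5892 W

368794.5892 W


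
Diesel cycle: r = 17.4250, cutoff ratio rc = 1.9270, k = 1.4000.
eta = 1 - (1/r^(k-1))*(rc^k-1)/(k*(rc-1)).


r^(k-1) = 3.1367
rc^k = 2.5052
eta = 0.6303 = 63.0254%

63.0254%


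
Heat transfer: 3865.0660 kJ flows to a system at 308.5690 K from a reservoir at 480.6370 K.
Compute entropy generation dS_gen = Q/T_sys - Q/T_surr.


dS_sys = 3865.0660/308.5690 = 12.5258 kJ/K
dS_surr = -3865.0660/480.6370 = -8.0415 kJ/K
dS_gen = 12.5258 - 8.0415 = 4.4842 kJ/K (irreversible)

dS_gen = 4.4842 kJ/K, irreversible


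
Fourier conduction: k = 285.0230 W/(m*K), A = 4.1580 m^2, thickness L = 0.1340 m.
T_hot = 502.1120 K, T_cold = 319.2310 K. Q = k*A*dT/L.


dT = 182.8810 K
Q = 285.0230 * 4.1580 * 182.8810 / 0.1340 = 1617440.0080 W

1617440.0080 W


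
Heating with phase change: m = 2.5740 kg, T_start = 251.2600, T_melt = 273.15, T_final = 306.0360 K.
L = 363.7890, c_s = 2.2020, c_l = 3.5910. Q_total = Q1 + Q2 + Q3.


Q1 (sensible, solid) = 2.5740 * 2.2020 * 21.8900 = 124.0714 kJ
Q2 (latent) = 2.5740 * 363.7890 = 936.3929 kJ
Q3 (sensible, liquid) = 2.5740 * 3.5910 * 32.8860 = 303.9730 kJ
Q_total = 1364.4373 kJ

1364.4373 kJ


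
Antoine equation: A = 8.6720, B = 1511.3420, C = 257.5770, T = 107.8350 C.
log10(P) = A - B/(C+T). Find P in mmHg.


C+T = 365.4120
B/(C+T) = 4.1360
log10(P) = 8.6720 - 4.1360 = 4.5360
P = 10^4.5360 = 34356.2347 mmHg

34356.2347 mmHg


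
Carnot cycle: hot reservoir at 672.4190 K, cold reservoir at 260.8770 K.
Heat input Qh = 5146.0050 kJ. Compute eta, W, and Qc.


eta = 1 - 260.8770/672.4190 = 0.6120
W = 0.6120 * 5146.0050 = 3149.5201 kJ
Qc = 5146.0050 - 3149.5201 = 1996.4849 kJ

eta = 61.2032%, W = 3149.5201 kJ, Qc = 1996.4849 kJ


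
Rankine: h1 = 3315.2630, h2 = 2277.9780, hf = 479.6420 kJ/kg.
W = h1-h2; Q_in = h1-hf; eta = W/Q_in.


W = 1037.2850 kJ/kg
Q_in = 2835.6210 kJ/kg
eta = 0.3658 = 36.5805%

eta = 36.5805%


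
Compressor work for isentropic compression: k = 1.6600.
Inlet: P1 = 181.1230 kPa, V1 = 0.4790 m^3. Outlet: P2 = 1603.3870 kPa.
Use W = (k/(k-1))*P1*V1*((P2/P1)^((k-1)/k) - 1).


(k-1)/k = 0.3976
(P2/P1)^exp = 2.3798
W = 2.5152 * 181.1230 * 0.4790 * (2.3798 - 1) = 301.0892 kJ

301.0892 kJ


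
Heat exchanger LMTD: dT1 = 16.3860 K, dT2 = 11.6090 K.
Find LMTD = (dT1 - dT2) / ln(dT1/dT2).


dT1/dT2 = 1.4115
ln(dT1/dT2) = 0.3446
LMTD = 4.7770 / 0.3446 = 13.8606 K

13.8606 K


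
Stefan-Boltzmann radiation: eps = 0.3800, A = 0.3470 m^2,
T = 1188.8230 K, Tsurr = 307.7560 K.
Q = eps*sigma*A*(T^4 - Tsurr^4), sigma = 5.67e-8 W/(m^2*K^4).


T^4 = 1.9974e+12
Tsurr^4 = 8.9707e+09
Q = 0.3800 * 5.67e-8 * 0.3470 * 1.9884e+12 = 14866.5451 W

14866.5451 W


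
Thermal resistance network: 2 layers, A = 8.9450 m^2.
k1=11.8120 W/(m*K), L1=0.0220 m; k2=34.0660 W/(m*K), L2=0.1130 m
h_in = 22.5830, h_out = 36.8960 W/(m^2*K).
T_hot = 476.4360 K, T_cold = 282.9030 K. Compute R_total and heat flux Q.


R_conv_in = 1/(22.5830*8.9450) = 0.0050
R_1 = 0.0220/(11.8120*8.9450) = 0.0002
R_2 = 0.1130/(34.0660*8.9450) = 0.0004
R_conv_out = 1/(36.8960*8.9450) = 0.0030
R_total = 0.0086 K/W
Q = 193.5330 / 0.0086 = 22610.5579 W

R_total = 0.0086 K/W, Q = 22610.5579 W


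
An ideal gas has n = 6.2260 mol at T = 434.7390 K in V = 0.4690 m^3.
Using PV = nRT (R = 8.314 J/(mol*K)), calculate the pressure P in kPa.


P = nRT/V = 6.2260 * 8.314 * 434.7390 / 0.4690
= 22503.3792 / 0.4690 = 47981.6188 Pa = 47.9816 kPa

47.9816 kPa


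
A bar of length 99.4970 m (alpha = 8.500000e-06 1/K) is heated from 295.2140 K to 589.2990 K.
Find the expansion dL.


dT = 294.0850 K
dL = 8.500000e-06 * 99.4970 * 294.0850 = 0.248715 m
L_final = 99.745715 m

dL = 0.248715 m


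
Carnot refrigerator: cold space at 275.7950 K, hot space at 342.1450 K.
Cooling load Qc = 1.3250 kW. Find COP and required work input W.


COP = 275.7950 / 66.3500 = 4.1567
W = 1.3250 / 4.1567 = 0.3188 kW

COP = 4.1567, W = 0.3188 kW


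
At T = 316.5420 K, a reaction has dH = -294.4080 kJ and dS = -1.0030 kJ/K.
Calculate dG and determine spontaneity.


T*dS = 316.5420 * -1.0030 = -317.4916 kJ
dG = -294.4080 + 317.4916 = 23.0836 kJ (non-spontaneous)

dG = 23.0836 kJ, non-spontaneous


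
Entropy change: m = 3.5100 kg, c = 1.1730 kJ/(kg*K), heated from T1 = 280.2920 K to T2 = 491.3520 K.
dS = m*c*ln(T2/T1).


T2/T1 = 1.7530
ln(T2/T1) = 0.5613
dS = 3.5100 * 1.1730 * 0.5613 = 2.3111 kJ/K

2.3111 kJ/K


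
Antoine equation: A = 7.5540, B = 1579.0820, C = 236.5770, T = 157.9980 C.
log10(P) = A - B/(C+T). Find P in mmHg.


C+T = 394.5750
B/(C+T) = 4.0020
log10(P) = 7.5540 - 4.0020 = 3.5520
P = 10^3.5520 = 3564.6601 mmHg

3564.6601 mmHg


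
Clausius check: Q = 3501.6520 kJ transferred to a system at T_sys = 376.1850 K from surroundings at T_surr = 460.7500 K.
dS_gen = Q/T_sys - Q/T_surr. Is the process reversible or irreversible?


dS_sys = 3501.6520/376.1850 = 9.3083 kJ/K
dS_surr = -3501.6520/460.7500 = -7.5999 kJ/K
dS_gen = 9.3083 - 7.5999 = 1.7084 kJ/K (irreversible)

dS_gen = 1.7084 kJ/K, irreversible


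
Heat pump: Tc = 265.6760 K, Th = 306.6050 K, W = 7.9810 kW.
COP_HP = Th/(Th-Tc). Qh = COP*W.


COP = 306.6050 / 40.9290 = 7.4911
Qh = 7.4911 * 7.9810 = 59.7868 kW

COP = 7.4911, Qh = 59.7868 kW


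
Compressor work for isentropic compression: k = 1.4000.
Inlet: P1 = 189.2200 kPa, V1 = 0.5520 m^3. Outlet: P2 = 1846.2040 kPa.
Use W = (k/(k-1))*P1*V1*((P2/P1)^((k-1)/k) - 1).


(k-1)/k = 0.2857
(P2/P1)^exp = 1.9172
W = 3.5000 * 189.2200 * 0.5520 * (1.9172 - 1) = 335.2928 kJ

335.2928 kJ


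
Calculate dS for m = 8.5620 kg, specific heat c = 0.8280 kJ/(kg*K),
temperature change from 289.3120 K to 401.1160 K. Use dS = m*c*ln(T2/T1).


T2/T1 = 1.3864
ln(T2/T1) = 0.3267
dS = 8.5620 * 0.8280 * 0.3267 = 2.3164 kJ/K

2.3164 kJ/K


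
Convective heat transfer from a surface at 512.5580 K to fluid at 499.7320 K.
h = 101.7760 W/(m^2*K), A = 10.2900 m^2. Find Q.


dT = 12.8260 K
Q = 101.7760 * 10.2900 * 12.8260 = 13432.3497 W

13432.3497 W


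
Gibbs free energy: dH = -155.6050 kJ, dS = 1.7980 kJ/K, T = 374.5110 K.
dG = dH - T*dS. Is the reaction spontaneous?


T*dS = 374.5110 * 1.7980 = 673.3708 kJ
dG = -155.6050 - 673.3708 = -828.9758 kJ (spontaneous)

dG = -828.9758 kJ, spontaneous


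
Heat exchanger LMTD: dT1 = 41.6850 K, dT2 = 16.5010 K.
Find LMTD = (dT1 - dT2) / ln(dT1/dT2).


dT1/dT2 = 2.5262
ln(dT1/dT2) = 0.9267
LMTD = 25.1840 / 0.9267 = 27.1754 K

27.1754 K


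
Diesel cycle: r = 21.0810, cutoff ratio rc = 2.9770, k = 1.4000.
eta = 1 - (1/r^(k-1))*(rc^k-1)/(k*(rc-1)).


r^(k-1) = 3.3850
rc^k = 4.6056
eta = 0.6151 = 61.5150%

61.5150%


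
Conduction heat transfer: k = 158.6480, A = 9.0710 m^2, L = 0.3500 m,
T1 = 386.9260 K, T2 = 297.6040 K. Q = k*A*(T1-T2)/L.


dT = 89.3220 K
Q = 158.6480 * 9.0710 * 89.3220 / 0.3500 = 367265.5246 W

367265.5246 W


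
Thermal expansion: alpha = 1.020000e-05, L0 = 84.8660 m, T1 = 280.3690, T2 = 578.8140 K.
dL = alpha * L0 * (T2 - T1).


dT = 298.4450 K
dL = 1.020000e-05 * 84.8660 * 298.4450 = 0.258344 m
L_final = 85.124344 m

dL = 0.258344 m


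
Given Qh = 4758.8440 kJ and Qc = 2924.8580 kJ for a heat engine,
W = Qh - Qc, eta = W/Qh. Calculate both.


W = 4758.8440 - 2924.8580 = 1833.9860 kJ
eta = 1833.9860 / 4758.8440 = 0.3854 = 38.5385%

W = 1833.9860 kJ, eta = 38.5385%


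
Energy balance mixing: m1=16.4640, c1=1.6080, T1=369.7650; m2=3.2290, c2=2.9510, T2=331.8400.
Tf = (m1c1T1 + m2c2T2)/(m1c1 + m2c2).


num = 12951.2300
den = 36.0029
Tf = 359.7275 K

359.7275 K


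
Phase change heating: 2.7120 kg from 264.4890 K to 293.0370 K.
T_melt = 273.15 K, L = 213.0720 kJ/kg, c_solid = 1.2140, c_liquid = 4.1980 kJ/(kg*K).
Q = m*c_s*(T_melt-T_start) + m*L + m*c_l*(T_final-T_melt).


Q1 (sensible, solid) = 2.7120 * 1.2140 * 8.6610 = 28.5152 kJ
Q2 (latent) = 2.7120 * 213.0720 = 577.8513 kJ
Q3 (sensible, liquid) = 2.7120 * 4.1980 * 19.8870 = 226.4130 kJ
Q_total = 832.7795 kJ

832.7795 kJ


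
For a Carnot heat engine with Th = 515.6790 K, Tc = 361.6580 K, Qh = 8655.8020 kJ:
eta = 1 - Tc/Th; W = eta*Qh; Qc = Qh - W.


eta = 1 - 361.6580/515.6790 = 0.2987
W = 0.2987 * 8655.8020 = 2585.2813 kJ
Qc = 8655.8020 - 2585.2813 = 6070.5207 kJ

eta = 29.8676%, W = 2585.2813 kJ, Qc = 6070.5207 kJ


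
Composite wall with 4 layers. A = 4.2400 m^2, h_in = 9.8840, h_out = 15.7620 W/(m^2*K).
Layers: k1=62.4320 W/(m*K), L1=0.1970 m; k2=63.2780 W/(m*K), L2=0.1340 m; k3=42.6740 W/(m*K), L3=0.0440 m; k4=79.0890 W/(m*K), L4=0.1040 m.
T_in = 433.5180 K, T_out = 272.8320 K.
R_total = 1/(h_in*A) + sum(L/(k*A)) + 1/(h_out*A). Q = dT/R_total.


R_conv_in = 1/(9.8840*4.2400) = 0.0239
R_1 = 0.1970/(62.4320*4.2400) = 0.0007
R_2 = 0.1340/(63.2780*4.2400) = 0.0005
R_3 = 0.0440/(42.6740*4.2400) = 0.0002
R_4 = 0.1040/(79.0890*4.2400) = 0.0003
R_conv_out = 1/(15.7620*4.2400) = 0.0150
R_total = 0.0406 K/W
Q = 160.6860 / 0.0406 = 3955.6587 W

R_total = 0.0406 K/W, Q = 3955.6587 W


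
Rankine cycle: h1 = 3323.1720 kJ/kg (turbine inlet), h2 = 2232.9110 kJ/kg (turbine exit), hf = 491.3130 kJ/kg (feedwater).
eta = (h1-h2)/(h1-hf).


W = 1090.2610 kJ/kg
Q_in = 2831.8590 kJ/kg
eta = 0.3850 = 38.4998%

eta = 38.4998%


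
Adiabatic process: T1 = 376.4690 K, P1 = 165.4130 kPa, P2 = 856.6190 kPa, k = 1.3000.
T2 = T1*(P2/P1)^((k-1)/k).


(k-1)/k = 0.2308
(P2/P1)^exp = 1.4616
T2 = 376.4690 * 1.4616 = 550.2357 K

550.2357 K


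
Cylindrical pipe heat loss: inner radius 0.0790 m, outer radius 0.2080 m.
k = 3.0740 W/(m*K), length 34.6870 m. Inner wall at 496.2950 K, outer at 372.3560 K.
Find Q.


dT = 123.9390 K
ln(ro/ri) = 0.9681
Q = 2*pi*3.0740*34.6870*123.9390 / 0.9681 = 85771.4246 W

85771.4246 W


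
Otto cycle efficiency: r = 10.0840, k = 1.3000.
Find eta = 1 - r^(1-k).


r^(k-1) = 2.0003
eta = 1 - 1/2.0003 = 0.5001 = 50.0069%

50.0069%


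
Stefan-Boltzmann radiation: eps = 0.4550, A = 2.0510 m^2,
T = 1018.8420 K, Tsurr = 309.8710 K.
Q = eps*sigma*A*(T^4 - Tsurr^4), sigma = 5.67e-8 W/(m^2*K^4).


T^4 = 1.0775e+12
Tsurr^4 = 9.2198e+09
Q = 0.4550 * 5.67e-8 * 2.0510 * 1.0683e+12 = 56526.9356 W

56526.9356 W


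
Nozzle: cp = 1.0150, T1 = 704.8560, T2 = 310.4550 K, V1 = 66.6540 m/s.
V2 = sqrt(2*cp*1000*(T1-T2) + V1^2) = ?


dT = 394.4010 K
2*cp*1000*dT = 800634.0300
V1^2 = 4442.7557
V2 = sqrt(805076.7857) = 897.2607 m/s

897.2607 m/s


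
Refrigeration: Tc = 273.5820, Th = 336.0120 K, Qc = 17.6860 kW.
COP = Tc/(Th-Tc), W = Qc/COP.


COP = 273.5820 / 62.4300 = 4.3822
W = 17.6860 / 4.3822 = 4.0359 kW

COP = 4.3822, W = 4.0359 kW


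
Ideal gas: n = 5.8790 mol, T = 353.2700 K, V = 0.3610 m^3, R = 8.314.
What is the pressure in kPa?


P = nRT/V = 5.8790 * 8.314 * 353.2700 / 0.3610
= 17267.1332 / 0.3610 = 47831.3938 Pa = 47.8314 kPa

47.8314 kPa


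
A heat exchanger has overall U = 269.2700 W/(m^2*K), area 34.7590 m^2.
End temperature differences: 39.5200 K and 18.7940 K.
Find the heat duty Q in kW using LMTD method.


LMTD = 27.8849 K
Q = 269.2700 * 34.7590 * 27.8849 = 260990.4399 W = 260.9904 kW

260.9904 kW


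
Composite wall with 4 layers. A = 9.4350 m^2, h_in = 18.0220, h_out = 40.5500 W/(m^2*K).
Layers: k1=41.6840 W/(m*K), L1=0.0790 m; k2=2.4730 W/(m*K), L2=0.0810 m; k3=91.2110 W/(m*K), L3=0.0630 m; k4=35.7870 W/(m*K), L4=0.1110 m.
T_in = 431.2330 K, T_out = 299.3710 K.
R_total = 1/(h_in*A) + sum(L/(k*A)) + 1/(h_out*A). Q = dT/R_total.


R_conv_in = 1/(18.0220*9.4350) = 0.0059
R_1 = 0.0790/(41.6840*9.4350) = 0.0002
R_2 = 0.0810/(2.4730*9.4350) = 0.0035
R_3 = 0.0630/(91.2110*9.4350) = 7.3207e-05
R_4 = 0.1110/(35.7870*9.4350) = 0.0003
R_conv_out = 1/(40.5500*9.4350) = 0.0026
R_total = 0.0126 K/W
Q = 131.8620 / 0.0126 = 10490.9187 W

R_total = 0.0126 K/W, Q = 10490.9187 W


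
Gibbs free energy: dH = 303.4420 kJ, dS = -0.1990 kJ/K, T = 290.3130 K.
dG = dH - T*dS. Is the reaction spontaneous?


T*dS = 290.3130 * -0.1990 = -57.7723 kJ
dG = 303.4420 + 57.7723 = 361.2143 kJ (non-spontaneous)

dG = 361.2143 kJ, non-spontaneous


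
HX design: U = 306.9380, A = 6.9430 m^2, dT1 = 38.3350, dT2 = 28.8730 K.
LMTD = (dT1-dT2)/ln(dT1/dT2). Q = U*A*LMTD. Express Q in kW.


LMTD = 33.3808 K
Q = 306.9380 * 6.9430 * 33.3808 = 71136.8251 W = 71.1368 kW

71.1368 kW


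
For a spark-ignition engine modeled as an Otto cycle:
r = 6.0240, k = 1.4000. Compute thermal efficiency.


r^(k-1) = 2.0509
eta = 1 - 1/2.0509 = 0.5124 = 51.2420%

51.2420%


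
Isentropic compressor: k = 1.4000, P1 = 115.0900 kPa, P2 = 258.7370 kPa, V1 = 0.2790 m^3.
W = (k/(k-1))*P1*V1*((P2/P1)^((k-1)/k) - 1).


(k-1)/k = 0.2857
(P2/P1)^exp = 1.2604
W = 3.5000 * 115.0900 * 0.2790 * (1.2604 - 1) = 29.2690 kJ

29.2690 kJ


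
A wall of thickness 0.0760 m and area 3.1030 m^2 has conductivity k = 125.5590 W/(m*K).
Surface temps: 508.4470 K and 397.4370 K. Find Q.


dT = 111.0100 K
Q = 125.5590 * 3.1030 * 111.0100 / 0.0760 = 569086.3045 W

569086.3045 W


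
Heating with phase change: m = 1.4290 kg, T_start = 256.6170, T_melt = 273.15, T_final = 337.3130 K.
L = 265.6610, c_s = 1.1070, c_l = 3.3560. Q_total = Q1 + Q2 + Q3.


Q1 (sensible, solid) = 1.4290 * 1.1070 * 16.5330 = 26.1536 kJ
Q2 (latent) = 1.4290 * 265.6610 = 379.6296 kJ
Q3 (sensible, liquid) = 1.4290 * 3.3560 * 64.1630 = 307.7080 kJ
Q_total = 713.4912 kJ

713.4912 kJ


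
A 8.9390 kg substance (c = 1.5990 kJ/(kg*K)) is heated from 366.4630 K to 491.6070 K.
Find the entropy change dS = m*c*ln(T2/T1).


T2/T1 = 1.3415
ln(T2/T1) = 0.2938
dS = 8.9390 * 1.5990 * 0.2938 = 4.1992 kJ/K

4.1992 kJ/K


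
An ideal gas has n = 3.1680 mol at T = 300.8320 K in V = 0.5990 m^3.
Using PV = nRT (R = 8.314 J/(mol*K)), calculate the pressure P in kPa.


P = nRT/V = 3.1680 * 8.314 * 300.8320 / 0.5990
= 7923.5394 / 0.5990 = 13227.9456 Pa = 13.2279 kPa

13.2279 kPa


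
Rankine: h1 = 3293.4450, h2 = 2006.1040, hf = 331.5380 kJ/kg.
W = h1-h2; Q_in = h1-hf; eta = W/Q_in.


W = 1287.3410 kJ/kg
Q_in = 2961.9070 kJ/kg
eta = 0.4346 = 43.4632%

eta = 43.4632%


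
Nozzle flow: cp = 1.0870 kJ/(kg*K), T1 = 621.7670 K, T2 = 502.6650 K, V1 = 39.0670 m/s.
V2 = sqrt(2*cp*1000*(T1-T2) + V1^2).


dT = 119.1020 K
2*cp*1000*dT = 258927.7480
V1^2 = 1526.2305
V2 = sqrt(260453.9785) = 510.3469 m/s

510.3469 m/s


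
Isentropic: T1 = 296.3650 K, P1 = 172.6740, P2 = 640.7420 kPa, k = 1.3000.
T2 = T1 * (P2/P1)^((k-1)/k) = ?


(k-1)/k = 0.2308
(P2/P1)^exp = 1.3534
T2 = 296.3650 * 1.3534 = 401.0882 K

401.0882 K


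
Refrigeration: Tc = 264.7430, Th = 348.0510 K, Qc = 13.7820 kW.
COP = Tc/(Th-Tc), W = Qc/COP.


COP = 264.7430 / 83.3080 = 3.1779
W = 13.7820 / 3.1779 = 4.3369 kW

COP = 3.1779, W = 4.3369 kW


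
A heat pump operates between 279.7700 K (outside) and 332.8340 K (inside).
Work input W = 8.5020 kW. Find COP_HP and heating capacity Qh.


COP = 332.8340 / 53.0640 = 6.2723
Qh = 6.2723 * 8.5020 = 53.3272 kW

COP = 6.2723, Qh = 53.3272 kW


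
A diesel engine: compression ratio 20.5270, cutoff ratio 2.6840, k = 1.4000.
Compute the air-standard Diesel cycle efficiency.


r^(k-1) = 3.3491
rc^k = 3.9838
eta = 0.6221 = 62.2109%

62.2109%


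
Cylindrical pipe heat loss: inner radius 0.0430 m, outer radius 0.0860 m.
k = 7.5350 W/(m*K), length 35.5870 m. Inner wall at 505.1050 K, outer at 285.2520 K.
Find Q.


dT = 219.8530 K
ln(ro/ri) = 0.6931
Q = 2*pi*7.5350*35.5870*219.8530 / 0.6931 = 534393.8340 W

534393.8340 W


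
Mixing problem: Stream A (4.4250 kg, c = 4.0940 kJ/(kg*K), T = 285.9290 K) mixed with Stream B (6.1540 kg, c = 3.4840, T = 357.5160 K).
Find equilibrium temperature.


num = 12845.2101
den = 39.5565
Tf = 324.7308 K

324.7308 K


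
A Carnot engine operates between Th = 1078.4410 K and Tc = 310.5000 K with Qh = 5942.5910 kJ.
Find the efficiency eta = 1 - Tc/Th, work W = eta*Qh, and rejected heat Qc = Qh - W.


eta = 1 - 310.5000/1078.4410 = 0.7121
W = 0.7121 * 5942.5910 = 4231.6263 kJ
Qc = 5942.5910 - 4231.6263 = 1710.9647 kJ

eta = 71.2084%, W = 4231.6263 kJ, Qc = 1710.9647 kJ


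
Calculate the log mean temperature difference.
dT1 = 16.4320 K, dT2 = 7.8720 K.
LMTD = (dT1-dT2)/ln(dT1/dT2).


dT1/dT2 = 2.0874
ln(dT1/dT2) = 0.7359
LMTD = 8.5600 / 0.7359 = 11.6317 K

11.6317 K


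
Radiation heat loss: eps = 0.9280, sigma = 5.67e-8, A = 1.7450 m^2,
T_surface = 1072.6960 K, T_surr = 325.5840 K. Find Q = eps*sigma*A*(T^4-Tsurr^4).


T^4 = 1.3241e+12
Tsurr^4 = 1.1237e+10
Q = 0.9280 * 5.67e-8 * 1.7450 * 1.3128e+12 = 120540.1140 W

120540.1140 W


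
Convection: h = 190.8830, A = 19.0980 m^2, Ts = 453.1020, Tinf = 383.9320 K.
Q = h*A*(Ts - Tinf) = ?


dT = 69.1700 K
Q = 190.8830 * 19.0980 * 69.1700 = 252158.0960 W

252158.0960 W


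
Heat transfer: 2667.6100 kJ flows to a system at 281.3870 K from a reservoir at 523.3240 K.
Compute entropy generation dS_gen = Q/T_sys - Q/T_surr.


dS_sys = 2667.6100/281.3870 = 9.4802 kJ/K
dS_surr = -2667.6100/523.3240 = -5.0974 kJ/K
dS_gen = 9.4802 - 5.0974 = 4.3828 kJ/K (irreversible)

dS_gen = 4.3828 kJ/K, irreversible


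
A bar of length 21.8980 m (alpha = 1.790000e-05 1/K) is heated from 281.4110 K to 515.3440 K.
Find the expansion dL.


dT = 233.9330 K
dL = 1.790000e-05 * 21.8980 * 233.9330 = 0.091696 m
L_final = 21.989696 m

dL = 0.091696 m


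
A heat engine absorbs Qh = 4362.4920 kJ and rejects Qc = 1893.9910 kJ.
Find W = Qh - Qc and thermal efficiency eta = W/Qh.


W = 4362.4920 - 1893.9910 = 2468.5010 kJ
eta = 2468.5010 / 4362.4920 = 0.5658 = 56.5847%

W = 2468.5010 kJ, eta = 56.5847%


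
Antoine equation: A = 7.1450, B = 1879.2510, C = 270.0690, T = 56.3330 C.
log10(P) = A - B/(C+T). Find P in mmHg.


C+T = 326.4020
B/(C+T) = 5.7575
log10(P) = 7.1450 - 5.7575 = 1.3875
P = 10^1.3875 = 24.4077 mmHg

24.4077 mmHg


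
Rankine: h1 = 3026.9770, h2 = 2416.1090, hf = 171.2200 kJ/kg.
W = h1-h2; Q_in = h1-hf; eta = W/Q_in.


W = 610.8680 kJ/kg
Q_in = 2855.7570 kJ/kg
eta = 0.2139 = 21.3908%

eta = 21.3908%


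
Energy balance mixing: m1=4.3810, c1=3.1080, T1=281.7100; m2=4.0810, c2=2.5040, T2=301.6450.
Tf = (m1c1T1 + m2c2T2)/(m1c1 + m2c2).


num = 6918.2622
den = 23.8350
Tf = 290.2568 K

290.2568 K


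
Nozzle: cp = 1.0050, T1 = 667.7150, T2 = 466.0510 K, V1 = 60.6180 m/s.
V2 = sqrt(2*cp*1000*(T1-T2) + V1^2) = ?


dT = 201.6640 K
2*cp*1000*dT = 405344.6400
V1^2 = 3674.5419
V2 = sqrt(409019.1819) = 639.5461 m/s

639.5461 m/s


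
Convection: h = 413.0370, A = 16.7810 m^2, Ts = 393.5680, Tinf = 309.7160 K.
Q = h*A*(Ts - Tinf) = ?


dT = 83.8520 K
Q = 413.0370 * 16.7810 * 83.8520 = 581192.7936 W

581192.7936 W


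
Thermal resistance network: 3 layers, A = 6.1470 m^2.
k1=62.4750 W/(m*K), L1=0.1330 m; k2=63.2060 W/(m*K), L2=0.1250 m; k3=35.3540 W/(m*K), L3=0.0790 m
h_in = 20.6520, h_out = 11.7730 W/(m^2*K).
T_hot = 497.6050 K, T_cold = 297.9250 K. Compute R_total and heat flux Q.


R_conv_in = 1/(20.6520*6.1470) = 0.0079
R_1 = 0.1330/(62.4750*6.1470) = 0.0003
R_2 = 0.1250/(63.2060*6.1470) = 0.0003
R_3 = 0.0790/(35.3540*6.1470) = 0.0004
R_conv_out = 1/(11.7730*6.1470) = 0.0138
R_total = 0.0227 K/W
Q = 199.6800 / 0.0227 = 8786.0404 W

R_total = 0.0227 K/W, Q = 8786.0404 W


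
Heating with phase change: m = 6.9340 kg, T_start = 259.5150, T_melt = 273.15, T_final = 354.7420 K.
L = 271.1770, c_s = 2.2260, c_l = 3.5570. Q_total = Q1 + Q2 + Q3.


Q1 (sensible, solid) = 6.9340 * 2.2260 * 13.6350 = 210.4574 kJ
Q2 (latent) = 6.9340 * 271.1770 = 1880.3413 kJ
Q3 (sensible, liquid) = 6.9340 * 3.5570 * 81.5920 = 2012.4045 kJ
Q_total = 4103.2032 kJ

4103.2032 kJ


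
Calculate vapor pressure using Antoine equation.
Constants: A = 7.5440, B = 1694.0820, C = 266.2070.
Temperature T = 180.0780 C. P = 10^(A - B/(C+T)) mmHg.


C+T = 446.2850
B/(C+T) = 3.7960
log10(P) = 7.5440 - 3.7960 = 3.7480
P = 10^3.7480 = 5598.0341 mmHg

5598.0341 mmHg


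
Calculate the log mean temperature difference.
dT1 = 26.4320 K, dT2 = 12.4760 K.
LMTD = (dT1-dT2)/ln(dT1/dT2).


dT1/dT2 = 2.1186
ln(dT1/dT2) = 0.7508
LMTD = 13.9560 / 0.7508 = 18.5890 K

18.5890 K


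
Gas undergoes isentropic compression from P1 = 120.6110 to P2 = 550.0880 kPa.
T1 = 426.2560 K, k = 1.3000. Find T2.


(k-1)/k = 0.2308
(P2/P1)^exp = 1.4193
T2 = 426.2560 * 1.4193 = 605.0035 K

605.0035 K


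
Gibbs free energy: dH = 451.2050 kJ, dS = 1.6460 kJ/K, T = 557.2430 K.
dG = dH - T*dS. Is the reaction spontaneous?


T*dS = 557.2430 * 1.6460 = 917.2220 kJ
dG = 451.2050 - 917.2220 = -466.0170 kJ (spontaneous)

dG = -466.0170 kJ, spontaneous


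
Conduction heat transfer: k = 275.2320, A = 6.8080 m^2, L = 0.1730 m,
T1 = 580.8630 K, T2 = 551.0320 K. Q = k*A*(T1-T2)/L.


dT = 29.8310 K
Q = 275.2320 * 6.8080 * 29.8310 / 0.1730 = 323102.3986 W

323102.3986 W


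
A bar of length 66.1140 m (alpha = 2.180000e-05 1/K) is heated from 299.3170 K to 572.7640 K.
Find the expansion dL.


dT = 273.4470 K
dL = 2.180000e-05 * 66.1140 * 273.4470 = 0.394115 m
L_final = 66.508115 m

dL = 0.394115 m


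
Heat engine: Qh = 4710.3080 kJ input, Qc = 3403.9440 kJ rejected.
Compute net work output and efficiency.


W = 4710.3080 - 3403.9440 = 1306.3640 kJ
eta = 1306.3640 / 4710.3080 = 0.2773 = 27.7342%

W = 1306.3640 kJ, eta = 27.7342%


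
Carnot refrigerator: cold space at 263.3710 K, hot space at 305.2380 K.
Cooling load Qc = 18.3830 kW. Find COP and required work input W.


COP = 263.3710 / 41.8670 = 6.2907
W = 18.3830 / 6.2907 = 2.9223 kW

COP = 6.2907, W = 2.9223 kW


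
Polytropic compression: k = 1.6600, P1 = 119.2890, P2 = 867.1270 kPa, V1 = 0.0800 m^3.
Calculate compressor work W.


(k-1)/k = 0.3976
(P2/P1)^exp = 2.2005
W = 2.5152 * 119.2890 * 0.0800 * (2.2005 - 1) = 28.8143 kJ

28.8143 kJ


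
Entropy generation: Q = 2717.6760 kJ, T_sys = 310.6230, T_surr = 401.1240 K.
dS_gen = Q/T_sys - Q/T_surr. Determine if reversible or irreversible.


dS_sys = 2717.6760/310.6230 = 8.7491 kJ/K
dS_surr = -2717.6760/401.1240 = -6.7752 kJ/K
dS_gen = 8.7491 - 6.7752 = 1.9740 kJ/K (irreversible)

dS_gen = 1.9740 kJ/K, irreversible


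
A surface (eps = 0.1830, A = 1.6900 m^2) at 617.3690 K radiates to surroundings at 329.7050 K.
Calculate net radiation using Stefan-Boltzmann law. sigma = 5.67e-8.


T^4 = 1.4527e+11
Tsurr^4 = 1.1817e+10
Q = 0.1830 * 5.67e-8 * 1.6900 * 1.3345e+11 = 2340.2016 W

2340.2016 W


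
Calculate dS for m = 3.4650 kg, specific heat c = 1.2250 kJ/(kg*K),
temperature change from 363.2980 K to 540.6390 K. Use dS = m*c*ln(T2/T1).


T2/T1 = 1.4881
ln(T2/T1) = 0.3975
dS = 3.4650 * 1.2250 * 0.3975 = 1.6874 kJ/K

1.6874 kJ/K


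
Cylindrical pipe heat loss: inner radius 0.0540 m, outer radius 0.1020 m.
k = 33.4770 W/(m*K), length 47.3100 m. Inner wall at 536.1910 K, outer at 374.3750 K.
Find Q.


dT = 161.8160 K
ln(ro/ri) = 0.6360
Q = 2*pi*33.4770*47.3100*161.8160 / 0.6360 = 2531928.0799 W

2531928.0799 W


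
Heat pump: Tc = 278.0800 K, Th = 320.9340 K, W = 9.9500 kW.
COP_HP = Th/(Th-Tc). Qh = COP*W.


COP = 320.9340 / 42.8540 = 7.4890
Qh = 7.4890 * 9.9500 = 74.5156 kW

COP = 7.4890, Qh = 74.5156 kW


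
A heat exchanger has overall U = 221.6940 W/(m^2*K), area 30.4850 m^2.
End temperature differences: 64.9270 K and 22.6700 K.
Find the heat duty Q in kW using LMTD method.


LMTD = 40.1598 K
Q = 221.6940 * 30.4850 * 40.1598 = 271413.7184 W = 271.4137 kW

271.4137 kW


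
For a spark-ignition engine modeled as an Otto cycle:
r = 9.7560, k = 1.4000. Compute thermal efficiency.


r^(k-1) = 2.4872
eta = 1 - 1/2.4872 = 0.5979 = 59.7940%

59.7940%


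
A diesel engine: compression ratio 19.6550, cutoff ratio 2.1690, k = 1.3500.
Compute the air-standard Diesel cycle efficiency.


r^(k-1) = 2.8361
rc^k = 2.8441
eta = 0.5880 = 58.7970%

58.7970%


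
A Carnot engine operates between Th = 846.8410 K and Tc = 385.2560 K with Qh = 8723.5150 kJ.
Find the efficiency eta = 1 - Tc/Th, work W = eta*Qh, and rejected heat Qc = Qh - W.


eta = 1 - 385.2560/846.8410 = 0.5451
W = 0.5451 * 8723.5150 = 4754.8993 kJ
Qc = 8723.5150 - 4754.8993 = 3968.6157 kJ

eta = 54.5067%, W = 4754.8993 kJ, Qc = 3968.6157 kJ


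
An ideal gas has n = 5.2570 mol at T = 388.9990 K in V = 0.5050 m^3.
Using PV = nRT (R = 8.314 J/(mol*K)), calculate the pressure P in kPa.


P = nRT/V = 5.2570 * 8.314 * 388.9990 / 0.5050
= 17001.8618 / 0.5050 = 33667.0531 Pa = 33.6671 kPa

33.6671 kPa


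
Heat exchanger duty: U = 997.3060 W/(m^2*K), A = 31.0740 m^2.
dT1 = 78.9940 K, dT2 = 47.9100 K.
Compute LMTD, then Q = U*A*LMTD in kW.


LMTD = 62.1621 K
Q = 997.3060 * 31.0740 * 62.1621 = 1926420.5548 W = 1926.4206 kW

1926.4206 kW


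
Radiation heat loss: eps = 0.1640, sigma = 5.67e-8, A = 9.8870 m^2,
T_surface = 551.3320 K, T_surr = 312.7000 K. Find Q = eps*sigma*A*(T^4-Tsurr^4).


T^4 = 9.2396e+10
Tsurr^4 = 9.5612e+09
Q = 0.1640 * 5.67e-8 * 9.8870 * 8.2835e+10 = 7615.5971 W

7615.5971 W


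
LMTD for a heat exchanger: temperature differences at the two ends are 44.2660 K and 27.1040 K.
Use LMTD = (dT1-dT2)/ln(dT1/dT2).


dT1/dT2 = 1.6332
ln(dT1/dT2) = 0.4905
LMTD = 17.1620 / 0.4905 = 34.9862 K

34.9862 K
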